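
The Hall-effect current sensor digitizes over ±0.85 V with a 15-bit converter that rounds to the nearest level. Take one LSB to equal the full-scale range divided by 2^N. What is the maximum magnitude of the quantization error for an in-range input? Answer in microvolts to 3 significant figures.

25.9 µV

Span: 0.85 V − (-0.85 V) = 1.7 V.
LSB = 1.7 V ÷ 2^15 = 1.7/32768 V = 51.880 µV.
A rounding quantizer has |error| ≤ LSB/2 = 25.9 µV.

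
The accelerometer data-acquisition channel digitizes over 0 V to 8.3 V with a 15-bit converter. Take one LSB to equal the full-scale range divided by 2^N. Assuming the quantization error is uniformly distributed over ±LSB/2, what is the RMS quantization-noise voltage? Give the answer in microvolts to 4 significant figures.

Span = 8.3 V.
Step size = 8.3/32768 V = 253.296 µV.
For a uniform distribution on [−LSB/2, +LSB/2], V_rms = LSB/√12 = 253.296 µV/3.4641 = 73.12 µV.

73.12 µV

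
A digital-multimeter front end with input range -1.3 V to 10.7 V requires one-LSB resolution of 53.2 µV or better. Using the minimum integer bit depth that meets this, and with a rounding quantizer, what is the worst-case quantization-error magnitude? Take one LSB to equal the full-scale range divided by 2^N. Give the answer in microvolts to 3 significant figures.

22.9 µV

The full-scale span is 10.7 − (-1.3) = 12 V.
Need 2^N ≥ 12 V / 53.2 µV = 225600 → N_min = 18.
Step size = 12/262144 V = 45.776 µV.
Half an LSB is 22.9 µV.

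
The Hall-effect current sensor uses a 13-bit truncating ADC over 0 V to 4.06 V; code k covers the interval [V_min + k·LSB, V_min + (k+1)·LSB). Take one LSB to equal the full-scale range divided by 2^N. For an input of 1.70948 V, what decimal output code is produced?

Range is 4.06 V. LSB = 4.06 V / 2^13 ≈ 495.6 µV.
V_in − V_min = 1.70948 − (0) = 1.70948 V.
Divide by LSB: 1.70948 × 8192/4.06 = 3449.2759.
Truncating gives code 3449.

3449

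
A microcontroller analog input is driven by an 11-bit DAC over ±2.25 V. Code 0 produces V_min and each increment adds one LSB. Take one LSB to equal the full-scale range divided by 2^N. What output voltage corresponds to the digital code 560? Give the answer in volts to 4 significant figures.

-1.020 V

Range = 2.25 − (-2.25) = 4.5 V. LSB = 4.5 V / 2^11.
V_out = V_min + code × LSB = -2.25 V + 560 × 4.5 V / 2048
      = -2.25 V + 1.23047 V = -1.01953 V.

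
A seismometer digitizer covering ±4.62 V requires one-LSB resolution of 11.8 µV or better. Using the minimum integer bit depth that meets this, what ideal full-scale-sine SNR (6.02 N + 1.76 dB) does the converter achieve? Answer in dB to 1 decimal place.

Span: 4.62 V − (-4.62 V) = 9.24 V.
9.24 V / 11.8 µV = 783100. Since 2^19 = 524288 and 2^20 = 1048576, N = 20.
6.02(20) + 1.76 = 122.16 dB.

122.2 dB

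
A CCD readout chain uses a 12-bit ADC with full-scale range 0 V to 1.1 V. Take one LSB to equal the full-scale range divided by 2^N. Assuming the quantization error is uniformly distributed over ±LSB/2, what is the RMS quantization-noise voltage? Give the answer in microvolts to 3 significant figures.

77.5 µV

Full-scale range = 1.1 V.
Step size = 1.1/4096 V = 268.55 µV.
For a uniform distribution on [−LSB/2, +LSB/2], V_rms = LSB/√12 = 268.55 µV/3.4641 = 77.5 µV.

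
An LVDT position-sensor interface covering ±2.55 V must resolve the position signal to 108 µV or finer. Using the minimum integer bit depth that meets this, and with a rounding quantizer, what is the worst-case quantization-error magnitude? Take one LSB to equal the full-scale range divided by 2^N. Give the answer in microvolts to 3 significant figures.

38.9 µV

Range = 2.55 − (-2.55) = 5.1 V.
Levels needed ≥ 5.1/108 µV = 47220. 2^16 = 65536 suffices, so N_min = 16.
One LSB is 5.1 V / 65536 = 77.820 µV.
Half an LSB is 38.9 µV.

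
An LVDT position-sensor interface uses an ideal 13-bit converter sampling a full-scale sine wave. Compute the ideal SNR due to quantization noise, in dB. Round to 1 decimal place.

80.0 dB

Ideal quantization SNR: 6.02 × 13 + 1.76 dB = 80.0 dB.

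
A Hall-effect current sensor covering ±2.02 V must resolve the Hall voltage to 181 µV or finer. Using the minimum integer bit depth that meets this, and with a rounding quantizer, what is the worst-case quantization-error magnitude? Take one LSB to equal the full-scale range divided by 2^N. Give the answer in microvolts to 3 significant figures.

Range = 2.02 − (-2.02) = 4.04 V.
4.04 V / 181 µV = 22320. Since 2^14 = 16384 and 2^15 = 32768, N = 15.
Step size = 4.04/32768 V = 123.29 µV.
|e|_max = LSB/2 = 61.6 µV.

61.6 µV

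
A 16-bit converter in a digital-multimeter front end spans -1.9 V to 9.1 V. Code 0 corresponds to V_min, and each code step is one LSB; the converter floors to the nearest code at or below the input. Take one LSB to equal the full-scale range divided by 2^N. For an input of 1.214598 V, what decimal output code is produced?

18556

Span: 9.1 V − (-1.9 V) = 11 V. LSB = 11 V / 2^16 ≈ 167.8 µV.
code = ⌊(V_in − V_min)/LSB⌋ = ⌊(V_in − V_min) × 2^16 / range⌋
     = ⌊(1.214598 − (-1.9)) × 65536 / 11⌋ = ⌊3.114598 × 65536/11⌋
     = ⌊18556.209⌋ = 18556.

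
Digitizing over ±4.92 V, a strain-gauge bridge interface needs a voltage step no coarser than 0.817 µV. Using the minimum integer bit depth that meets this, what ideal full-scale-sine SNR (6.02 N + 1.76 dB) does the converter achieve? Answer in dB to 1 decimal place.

Full-scale range = 4.92 V − (-4.92 V) = 9.84 V.
Levels needed ≥ 9.84/0.817 µV = 1.204e7. 2^24 = 16777216 suffices, so N_min = 24.
SNR = 6.02 × 24 + 1.76 = 146.24 dB.

146.2 dB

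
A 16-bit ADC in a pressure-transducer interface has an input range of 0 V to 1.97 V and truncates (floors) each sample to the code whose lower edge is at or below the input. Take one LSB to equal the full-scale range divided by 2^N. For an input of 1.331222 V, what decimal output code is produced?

44285

Full-scale range = 1.97 V. LSB = 1.97 V / 2^16 ≈ 30.06 µV.
V_in − V_min = 1.331222 − (0) = 1.331222 V.
Divide by LSB: 1.331222 × 65536/1.97 = 44285.7690.
Truncating gives code 44285.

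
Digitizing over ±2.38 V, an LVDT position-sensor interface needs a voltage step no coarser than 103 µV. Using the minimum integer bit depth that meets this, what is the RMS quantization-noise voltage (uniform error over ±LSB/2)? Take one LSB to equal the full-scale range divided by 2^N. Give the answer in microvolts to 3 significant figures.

21.0 µV

The full-scale span is 2.38 − (-2.38) = 4.76 V.
Levels needed ≥ 4.76/103 µV = 46210. 2^16 = 65536 suffices, so N_min = 16.
Step size = 4.76/65536 V = 72.632 µV.
RMS noise = LSB/√12 = 21.0 µV.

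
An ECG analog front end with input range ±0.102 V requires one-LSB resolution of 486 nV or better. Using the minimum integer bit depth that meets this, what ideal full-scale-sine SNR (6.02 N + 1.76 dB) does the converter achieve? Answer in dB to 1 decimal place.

Full-scale range = 0.102 V − (-0.102 V) = 0.204 V.
Need 2^N ≥ 0.204 V / 486 nV = 419800 → N_min = 19.
SNR = 6.02 × 19 + 1.76 = 116.14 dB.

116.1 dB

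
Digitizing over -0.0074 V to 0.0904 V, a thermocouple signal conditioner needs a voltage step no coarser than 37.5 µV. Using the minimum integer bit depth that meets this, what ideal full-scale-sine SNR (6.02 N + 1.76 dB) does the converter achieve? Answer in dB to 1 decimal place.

Full-scale range = 0.0904 V − (-0.0074 V) = 0.0978 V.
Levels needed ≥ 0.0978/37.5 µV = 2608. 2^12 = 4096 suffices, so N_min = 12.
SNR = 6.02 × 12 + 1.76 = 74.00 dB.

74.0 dB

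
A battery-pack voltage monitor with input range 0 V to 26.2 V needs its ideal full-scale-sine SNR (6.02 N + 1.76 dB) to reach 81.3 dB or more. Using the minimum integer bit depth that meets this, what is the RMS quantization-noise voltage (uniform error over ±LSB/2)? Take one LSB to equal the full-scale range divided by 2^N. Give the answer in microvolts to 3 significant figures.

462 µV

Range is 26.2 V.
6.02 N + 1.76 ≥ 81.3 gives N ≥ 13.213, so the minimum integer is 14.
LSB = 26.2 V ÷ 2^14 = 26.2/16384 V = 1.5991 mV.
RMS noise = LSB/√12 = 462 µV.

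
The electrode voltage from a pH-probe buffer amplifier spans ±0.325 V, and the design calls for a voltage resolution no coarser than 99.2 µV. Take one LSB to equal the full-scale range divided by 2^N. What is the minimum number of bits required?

13 bits

Range = 0.325 − (-0.325) = 0.65 V.
0.65 V / 99.2 µV = 6552. Since 2^12 = 4096 and 2^13 = 8192, N = 13.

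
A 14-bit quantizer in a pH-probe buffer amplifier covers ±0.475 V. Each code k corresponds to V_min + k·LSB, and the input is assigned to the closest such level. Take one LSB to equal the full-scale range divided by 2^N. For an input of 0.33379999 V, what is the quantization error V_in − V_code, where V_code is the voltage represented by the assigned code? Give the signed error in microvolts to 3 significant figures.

Full-scale range = 0.475 V − (-0.475 V) = 0.95 V. LSB = 0.95 V / 2^14 ≈ 57.98 µV.
Position in LSBs: (0.33379999 − (-0.475)) × 16384/0.95 = 13948.8200; rounding gives k = 13949.
V_code = -0.475 + (13949/16384) × 0.95 = 0.33381042480 V.
Error = V_in − V_code = 0.33379999 − (0.33381042480) = −10.4 µV.

−10.4 µV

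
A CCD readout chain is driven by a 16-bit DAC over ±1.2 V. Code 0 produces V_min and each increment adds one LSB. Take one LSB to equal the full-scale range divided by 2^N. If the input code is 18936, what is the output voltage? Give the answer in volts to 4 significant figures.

-0.5065 V

The full-scale span is 1.2 − (-1.2) = 2.4 V. LSB = 2.4 V / 2^16.
V_out = V_min + code × LSB = -1.2 V + 18936 × 2.4 V / 65536
      = -1.2 + 0.693457 = -0.506543 V.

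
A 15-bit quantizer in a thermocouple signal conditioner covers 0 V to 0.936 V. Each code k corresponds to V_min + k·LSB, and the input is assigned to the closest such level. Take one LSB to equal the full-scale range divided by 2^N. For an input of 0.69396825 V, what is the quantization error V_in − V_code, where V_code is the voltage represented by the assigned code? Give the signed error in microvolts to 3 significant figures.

−5.14 µV

Range is 0.936 V. LSB = 0.936 V / 2^15 ≈ 28.56 µV.
Position in LSBs: (0.69396825 − (0)) × 32768/0.936 = 24294.8201; rounding gives k = 24295.
Reconstructed level: 0 + 24295 × 0.936/32768 V = 0.69397338867 V.
V_in − V_code = 0.69396825 − (0.69397338867) = −5.14 µV.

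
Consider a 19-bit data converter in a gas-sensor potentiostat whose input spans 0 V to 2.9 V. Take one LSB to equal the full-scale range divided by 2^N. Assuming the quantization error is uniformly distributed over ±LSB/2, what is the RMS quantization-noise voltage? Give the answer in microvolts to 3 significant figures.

Span = 2.9 V.
LSB = 2.9 V / 2^19 = 5.5313 µV.
For a uniform distribution on [−LSB/2, +LSB/2], V_rms = LSB/√12 = 5.5313 µV/3.4641 = 1.60 µV.

1.60 µV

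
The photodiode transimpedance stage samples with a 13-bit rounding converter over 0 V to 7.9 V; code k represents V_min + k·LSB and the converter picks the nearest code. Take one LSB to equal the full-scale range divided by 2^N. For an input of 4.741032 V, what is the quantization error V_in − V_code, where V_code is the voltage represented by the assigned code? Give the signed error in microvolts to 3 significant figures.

Span = 7.9 V. LSB = 7.9 V / 2^13 ≈ 0.9644 mV.
(V_in − V_min)/LSB = (4.741032 − (0)) × 8192/7.9 = 4916.2701 → nearest code k = 4916.
V_code = 0 + (4916/8192) × 7.9 = 4.740771484 V.
V_in − V_code = 4.741032 − (4.740771484) = +261 µV.

+261 µV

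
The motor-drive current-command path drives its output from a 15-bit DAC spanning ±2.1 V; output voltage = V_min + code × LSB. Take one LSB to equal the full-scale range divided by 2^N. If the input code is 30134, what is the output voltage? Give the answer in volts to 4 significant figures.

1.762 V

Range = 2.1 − (-2.1) = 4.2 V. LSB = 4.2 V / 2^15.
V_out = -2.1 + 30134 × (4.2/32768) V
      = -2.1 + 3.86239 = 1.76239 V.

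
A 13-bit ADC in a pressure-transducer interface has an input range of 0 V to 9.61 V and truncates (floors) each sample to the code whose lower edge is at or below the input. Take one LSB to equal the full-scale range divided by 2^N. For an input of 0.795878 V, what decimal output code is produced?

678

Span = 9.61 V. LSB = 9.61 V / 2^13 ≈ 1.173 mV.
V_in − V_min = 0.795878 − (0) = 0.795878 V.
Divide by LSB: 0.795878 × 8192/9.61 = 678.4425.
Truncating gives code 678.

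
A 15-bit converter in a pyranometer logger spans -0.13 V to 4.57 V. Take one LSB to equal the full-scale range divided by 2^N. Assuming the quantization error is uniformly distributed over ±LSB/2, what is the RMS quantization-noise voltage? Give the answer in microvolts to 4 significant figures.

41.41 µV

Span: 4.57 V − (-0.13 V) = 4.7 V.
Step size = 4.7/32768 V = 143.433 µV.
V_rms = LSB/√12 = 143.433 µV / √12 = 41.41 µV.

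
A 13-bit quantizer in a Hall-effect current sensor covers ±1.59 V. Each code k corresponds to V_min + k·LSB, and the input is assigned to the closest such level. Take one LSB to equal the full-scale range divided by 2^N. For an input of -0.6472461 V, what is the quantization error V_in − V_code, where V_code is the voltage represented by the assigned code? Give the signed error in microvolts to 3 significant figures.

Full-scale range = 1.59 V − (-1.59 V) = 3.18 V. LSB = 3.18 V / 2^13 ≈ 388.2 µV.
(-0.6472461 − (-1.59)) / LSB = 0.9427539 × 8192/3.18 = 2428.6289. Nearest integer: k = 2429.
Reconstructed level: -1.59 + 2429 × 3.18/8192 V = -0.6471020508 V.
e = -0.6472461 − (-0.6471020508) = −144 µV.

−144 µV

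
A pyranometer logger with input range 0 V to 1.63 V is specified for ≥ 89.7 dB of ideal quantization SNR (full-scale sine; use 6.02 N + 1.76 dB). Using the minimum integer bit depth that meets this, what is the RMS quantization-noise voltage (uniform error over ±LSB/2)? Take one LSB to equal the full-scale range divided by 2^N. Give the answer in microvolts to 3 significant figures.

14.4 µV

V_FS = 1.63 V.
N ≥ (89.7 − 1.76)/6.02 = 14.608 → N_min = 15.
LSB = 1.63 V / 2^15 = 49.744 µV.
σ_q = LSB/√12 = 49.744 µV/3.4641 = 14.4 µV.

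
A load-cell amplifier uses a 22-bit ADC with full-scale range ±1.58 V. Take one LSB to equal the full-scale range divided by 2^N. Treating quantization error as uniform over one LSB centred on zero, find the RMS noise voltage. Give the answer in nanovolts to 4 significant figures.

Span: 1.58 V − (-1.58 V) = 3.16 V.
Step size = 3.16/4194304 V = 0.753403 µV.
V_rms = LSB/√12 = 0.753403 µV / √12 = 217.5 nV.

217.5 nV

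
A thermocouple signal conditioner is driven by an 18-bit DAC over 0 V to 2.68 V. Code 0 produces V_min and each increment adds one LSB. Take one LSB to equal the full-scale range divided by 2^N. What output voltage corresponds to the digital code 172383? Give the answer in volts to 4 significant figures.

V_FS = 2.68 V. LSB = 2.68 V / 2^18.
V_out = V_min + code × LSB = 0 V + 172383 × 2.68 V / 262144
      = 0 V + 1.76234 V = 1.76234 V.

1.762 V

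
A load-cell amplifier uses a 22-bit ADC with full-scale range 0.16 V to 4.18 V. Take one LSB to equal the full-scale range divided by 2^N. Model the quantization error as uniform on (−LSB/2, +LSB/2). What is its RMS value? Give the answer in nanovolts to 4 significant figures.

276.7 nV

Full-scale range = 4.18 V − (0.16 V) = 4.02 V.
Step size = 4.02/4194304 V = 0.958443 µV.
For a uniform distribution on [−LSB/2, +LSB/2], V_rms = LSB/√12 = 0.958443 µV/3.4641 = 276.7 nV.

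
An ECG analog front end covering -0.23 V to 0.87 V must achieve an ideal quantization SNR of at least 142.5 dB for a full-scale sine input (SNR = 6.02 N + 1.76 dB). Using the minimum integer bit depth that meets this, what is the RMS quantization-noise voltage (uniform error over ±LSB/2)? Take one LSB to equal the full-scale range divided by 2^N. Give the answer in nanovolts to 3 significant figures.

Full-scale range = 0.87 V − (-0.23 V) = 1.1 V.
Solving 6.02 N ≥ 142.5 − 1.76: N ≥ 23.379. Round up → N = 24.
One LSB is 1.1 V / 16777216 = 65.565 nV.
V_rms = LSB/√12 = 18.9 nV.

18.9 nV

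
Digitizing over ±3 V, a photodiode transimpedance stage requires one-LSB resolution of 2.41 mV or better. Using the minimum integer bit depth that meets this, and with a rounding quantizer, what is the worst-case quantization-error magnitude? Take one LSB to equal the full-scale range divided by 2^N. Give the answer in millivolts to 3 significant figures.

0.732 mV

Range = 3 − (-3) = 6 V.
Levels needed ≥ 6/2.41 mV = 2490. 2^12 = 4096 suffices, so N_min = 12.
LSB = 6 V / 2^12 = 1.4648 mV.
Max error for round-to-nearest is LSB/2 = 0.732 mV.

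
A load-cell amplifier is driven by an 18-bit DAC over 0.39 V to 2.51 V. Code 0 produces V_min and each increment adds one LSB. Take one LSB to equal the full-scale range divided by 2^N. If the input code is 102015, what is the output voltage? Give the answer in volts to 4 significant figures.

1.215 V

Range = 2.51 − (0.39) = 2.12 V. LSB = 2.12 V / 2^18.
V_out = 0.39 + 102015 × (2.12/262144) V
      = 0.39 V + 0.825011 V = 1.21501 V.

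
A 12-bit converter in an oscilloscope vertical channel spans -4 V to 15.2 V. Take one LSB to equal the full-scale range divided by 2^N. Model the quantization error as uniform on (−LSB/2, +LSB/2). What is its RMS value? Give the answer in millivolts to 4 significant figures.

1.353 mV

The full-scale span is 15.2 − (-4) = 19.2 V.
LSB = 19.2 V ÷ 2^12 = 19.2/4096 V = 4.68750 mV.
V_rms = LSB/√12 = 4.68750 mV / √12 = 1.353 mV.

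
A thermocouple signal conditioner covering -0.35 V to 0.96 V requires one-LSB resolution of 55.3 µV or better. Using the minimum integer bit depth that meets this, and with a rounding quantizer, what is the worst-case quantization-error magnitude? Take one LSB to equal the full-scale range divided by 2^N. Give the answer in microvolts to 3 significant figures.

20.0 µV

Range = 0.96 − (-0.35) = 1.31 V.
Levels needed ≥ 1.31/55.3 µV = 23690. 2^15 = 32768 suffices, so N_min = 15.
Step size = 1.31/32768 V = 39.978 µV.
|e|_max = LSB/2 = 20.0 µV.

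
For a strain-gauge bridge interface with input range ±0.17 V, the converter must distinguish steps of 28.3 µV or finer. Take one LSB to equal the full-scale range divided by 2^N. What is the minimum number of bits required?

Span: 0.17 V − (-0.17 V) = 0.34 V.
0.34 V / 28.3 µV = 12010. Since 2^13 = 8192 and 2^14 = 16384, N = 14.

14 bits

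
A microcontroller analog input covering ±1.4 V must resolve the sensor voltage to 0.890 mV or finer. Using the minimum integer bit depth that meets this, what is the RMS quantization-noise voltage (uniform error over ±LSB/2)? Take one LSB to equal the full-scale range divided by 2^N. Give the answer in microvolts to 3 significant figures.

197 µV

Full-scale range = 1.4 V − (-1.4 V) = 2.8 V.
Required number of levels: 2.8/0.890 mV = 3146.1; smallest N with 2^N ≥ that is 12.
Step size = 2.8/4096 V = 0.68359 mV.
σ_q = LSB/√12 = 0.68359 mV/3.4641 = 197 µV.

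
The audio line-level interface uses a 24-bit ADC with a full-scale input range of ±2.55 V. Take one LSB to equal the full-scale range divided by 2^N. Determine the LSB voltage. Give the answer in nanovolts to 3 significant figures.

304 nV

The full-scale span is 2.55 − (-2.55) = 5.1 V.
2^24 = 16777216 levels.
Step size = 5.1/16777216 V = 304 nV.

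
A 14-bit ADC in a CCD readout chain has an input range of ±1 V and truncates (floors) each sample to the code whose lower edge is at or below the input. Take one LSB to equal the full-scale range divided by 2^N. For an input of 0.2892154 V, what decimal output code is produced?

10561

Range = 1 − (-1) = 2 V. LSB = 2 V / 2^14 ≈ 122.1 µV.
(V_in − V_min) × 2^14/range = (0.2892154 − (-1)) × 16384/2 = 10561.253.
Floor → code = 10561.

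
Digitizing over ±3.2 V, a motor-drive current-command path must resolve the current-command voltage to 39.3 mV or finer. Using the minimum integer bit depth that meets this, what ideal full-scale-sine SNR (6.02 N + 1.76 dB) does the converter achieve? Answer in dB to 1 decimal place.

The full-scale span is 3.2 − (-3.2) = 6.4 V.
6.4 V / 39.3 mV = 162.8. Since 2^7 = 128 and 2^8 = 256, N = 8.
6.02(8) + 1.76 = 49.92 dB.

49.9 dB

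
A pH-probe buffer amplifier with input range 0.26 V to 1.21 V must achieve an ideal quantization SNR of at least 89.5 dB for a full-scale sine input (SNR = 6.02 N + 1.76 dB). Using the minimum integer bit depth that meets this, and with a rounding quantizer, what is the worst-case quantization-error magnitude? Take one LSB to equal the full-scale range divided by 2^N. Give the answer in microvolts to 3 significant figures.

The full-scale span is 1.21 − (0.26) = 0.95 V.
N ≥ (89.5 − 1.76)/6.02 = 14.575 → N_min = 15.
Step size = 0.95/32768 V = 28.992 µV.
|e|_max = LSB/2 = 14.5 µV.

14.5 µV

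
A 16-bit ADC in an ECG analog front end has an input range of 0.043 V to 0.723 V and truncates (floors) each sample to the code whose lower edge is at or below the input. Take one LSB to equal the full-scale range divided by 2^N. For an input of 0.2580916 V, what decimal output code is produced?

Range = 0.723 − (0.043) = 0.68 V. LSB = 0.68 V / 2^16 ≈ 10.38 µV.
V_in − V_min = 0.2580916 − (0.043) = 0.2150916 V.
Divide by LSB: 0.2150916 × 65536/0.68 = 20729.7693.
Truncating gives code 20729.

20729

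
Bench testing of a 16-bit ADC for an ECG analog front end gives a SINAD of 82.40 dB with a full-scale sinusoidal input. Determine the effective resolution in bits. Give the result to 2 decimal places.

ENOB = (82.40 − 1.76)/6.02 = 13.3953 bits.

13.40 bits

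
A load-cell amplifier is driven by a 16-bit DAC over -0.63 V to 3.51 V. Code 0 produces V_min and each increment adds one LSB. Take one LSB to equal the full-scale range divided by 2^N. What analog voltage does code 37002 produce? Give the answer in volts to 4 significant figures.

Span: 3.51 V − (-0.63 V) = 4.14 V. LSB = 4.14 V / 2^16.
V_out = -0.63 + 37002 × (4.14/65536) V
      = -0.63 + 2.33747 = 1.70747 V.

1.707 V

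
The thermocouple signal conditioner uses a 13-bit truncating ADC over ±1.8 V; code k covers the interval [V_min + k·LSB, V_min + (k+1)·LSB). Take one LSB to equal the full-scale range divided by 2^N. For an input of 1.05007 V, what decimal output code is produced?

The full-scale span is 1.8 − (-1.8) = 3.6 V. LSB = 3.6 V / 2^13 ≈ 439.5 µV.
code = ⌊(V_in − V_min)/LSB⌋ = ⌊(V_in − V_min) × 2^13 / range⌋
     = ⌊(1.05007 − (-1.8)) × 8192 / 3.6⌋ = ⌊2.85007 × 8192/3.6⌋
     = ⌊6485.493⌋ = 6485.

6485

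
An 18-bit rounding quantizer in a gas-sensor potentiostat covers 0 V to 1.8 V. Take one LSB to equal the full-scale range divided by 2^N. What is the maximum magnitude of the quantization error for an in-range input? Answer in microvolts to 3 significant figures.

V_FS = 1.8 V.
LSB = 1.8 V ÷ 2^18 = 1.8/262144 V = 6.8665 µV.
|e|_max = LSB/2 = 3.43 µV.

3.43 µV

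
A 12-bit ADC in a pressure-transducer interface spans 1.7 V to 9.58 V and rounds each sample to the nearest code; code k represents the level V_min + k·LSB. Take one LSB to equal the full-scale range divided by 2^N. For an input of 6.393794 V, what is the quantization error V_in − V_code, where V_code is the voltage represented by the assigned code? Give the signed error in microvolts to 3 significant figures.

−347 µV

The full-scale span is 9.58 − (1.7) = 7.88 V. LSB = 7.88 V / 2^12 ≈ 1.924 mV.
(6.393794 − (1.7)) / LSB = 4.693794 × 4096/7.88 = 2439.8198. Nearest integer: k = 2440.
Reconstructed level: 1.7 + 2440 × 7.88/4096 V = 6.394140625 V.
e = 6.393794 − (6.394140625) = −347 µV.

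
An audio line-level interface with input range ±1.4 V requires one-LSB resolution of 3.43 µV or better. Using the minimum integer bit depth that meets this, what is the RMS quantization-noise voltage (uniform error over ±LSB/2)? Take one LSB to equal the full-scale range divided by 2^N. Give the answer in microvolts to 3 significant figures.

0.771 µV

Span: 1.4 V − (-1.4 V) = 2.8 V.
Required number of levels: 2.8/3.43 µV = 816330; smallest N with 2^N ≥ that is 20.
LSB = 2.8 V ÷ 2^20 = 2.8/1048576 V = 2.6703 µV.
V_rms = LSB/√12 = 0.771 µV.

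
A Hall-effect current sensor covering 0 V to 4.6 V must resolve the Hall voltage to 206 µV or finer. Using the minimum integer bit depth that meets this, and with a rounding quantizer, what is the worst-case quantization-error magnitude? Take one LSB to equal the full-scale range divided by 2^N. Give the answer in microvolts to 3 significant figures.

70.2 µV

Span = 4.6 V.
Need 2^N ≥ 4.6 V / 206 µV = 22330 → N_min = 15.
LSB = 4.6 V ÷ 2^15 = 4.6/32768 V = 140.38 µV.
|e|_max = LSB/2 = 70.2 µV.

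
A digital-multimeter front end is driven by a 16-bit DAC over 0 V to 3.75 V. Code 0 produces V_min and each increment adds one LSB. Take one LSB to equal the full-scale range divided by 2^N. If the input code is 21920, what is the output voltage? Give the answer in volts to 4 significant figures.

Span = 3.75 V. LSB = 3.75 V / 2^16.
V_out = V_min + code × LSB = 0 V + 21920 × 3.75 V / 65536
      = 0 + 1.25427 = 1.25427 V.

1.254 V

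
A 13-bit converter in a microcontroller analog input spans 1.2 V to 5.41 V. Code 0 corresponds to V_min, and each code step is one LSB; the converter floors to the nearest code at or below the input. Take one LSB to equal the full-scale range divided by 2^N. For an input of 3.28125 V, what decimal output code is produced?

4049

Full-scale range = 5.41 V − (1.2 V) = 4.21 V. LSB = 4.21 V / 2^13 ≈ 0.5139 mV.
V_in − V_min = 3.28125 − (1.2) = 2.08125 V.
Divide by LSB: 2.08125 × 8192/4.21 = 4049.7862.
Truncating gives code 4049.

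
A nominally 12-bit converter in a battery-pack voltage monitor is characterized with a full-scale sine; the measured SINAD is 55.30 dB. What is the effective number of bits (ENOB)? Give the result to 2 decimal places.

(55.30 − 1.76) / 6.02 = 53.54/6.02 = 8.8937 effective bits.

8.89 bits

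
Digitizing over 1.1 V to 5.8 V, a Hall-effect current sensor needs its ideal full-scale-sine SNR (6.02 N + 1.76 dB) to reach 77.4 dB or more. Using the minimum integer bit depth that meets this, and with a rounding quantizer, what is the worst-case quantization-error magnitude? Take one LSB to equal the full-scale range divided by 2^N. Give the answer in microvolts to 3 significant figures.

287 µV

Span: 5.8 V − (1.1 V) = 4.7 V.
Required N = ⌈(77.4 − 1.76)/6.02⌉ = ⌈12.565⌉ = 13.
Step size = 4.7/8192 V = 0.57373 mV.
|e|_max = LSB/2 = 287 µV.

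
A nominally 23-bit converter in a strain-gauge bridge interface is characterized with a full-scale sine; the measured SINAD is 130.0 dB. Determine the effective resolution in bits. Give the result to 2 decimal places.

21.30 bits

Inverting SNR = 6.02 N + 1.76: N_eff = (130.0 − 1.76)/6.02 = 21.3023.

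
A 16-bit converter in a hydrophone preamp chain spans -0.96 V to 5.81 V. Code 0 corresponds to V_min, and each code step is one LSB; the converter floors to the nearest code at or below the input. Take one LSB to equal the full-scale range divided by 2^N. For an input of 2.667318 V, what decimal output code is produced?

The full-scale span is 5.81 − (-0.96) = 6.77 V. LSB = 6.77 V / 2^16 ≈ 103.3 µV.
V_in − V_min = 2.667318 − (-0.96) = 3.627318 V.
Divide by LSB: 3.627318 × 65536/6.77 = 35113.7241.
Truncating gives code 35113.

35113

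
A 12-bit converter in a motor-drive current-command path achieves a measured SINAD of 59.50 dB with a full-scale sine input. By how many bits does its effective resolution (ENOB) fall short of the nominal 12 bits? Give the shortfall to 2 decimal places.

2.41 bits

ENOB = (SINAD − 1.76)/6.02 = (59.50 − 1.76)/6.02 = 9.5914 bits.
Lost resolution: 12 − 9.5914 = 2.4086 bits.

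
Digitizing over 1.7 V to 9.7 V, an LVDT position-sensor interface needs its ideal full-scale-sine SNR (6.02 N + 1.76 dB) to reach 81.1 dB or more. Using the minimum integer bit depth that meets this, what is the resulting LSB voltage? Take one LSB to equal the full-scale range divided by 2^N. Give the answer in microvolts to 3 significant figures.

Span: 9.7 V − (1.7 V) = 8 V.
Solving 6.02 N ≥ 81.1 − 1.76: N ≥ 13.179. Round up → N = 14.
LSB = 8 V ÷ 2^14 = 8/16384 V = 488 µV.

488 µV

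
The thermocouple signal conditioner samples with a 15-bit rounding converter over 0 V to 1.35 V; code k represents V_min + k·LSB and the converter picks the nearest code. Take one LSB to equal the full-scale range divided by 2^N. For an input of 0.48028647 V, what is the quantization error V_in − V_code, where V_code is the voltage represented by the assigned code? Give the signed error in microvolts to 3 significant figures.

−8.33 µV

Full-scale range = 1.35 V. LSB = 1.35 V / 2^15 ≈ 41.20 µV.
Position in LSBs: (0.48028647 − (0)) × 32768/1.35 = 11657.7978; rounding gives k = 11658.
V_code = V_min + k × range/2^15 = 0 + 11658 × 1.35/32768 = 0.48029479980 V.
V_in − V_code = 0.48028647 − (0.48029479980) = −8.33 µV.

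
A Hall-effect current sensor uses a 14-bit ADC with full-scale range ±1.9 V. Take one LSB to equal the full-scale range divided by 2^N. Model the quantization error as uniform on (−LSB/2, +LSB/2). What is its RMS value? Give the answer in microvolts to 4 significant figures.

66.95 µV

Full-scale range = 1.9 V − (-1.9 V) = 3.8 V.
One LSB is 3.8 V / 16384 = 231.934 µV.
V_rms = LSB/√12 = 231.934 µV / √12 = 66.95 µV.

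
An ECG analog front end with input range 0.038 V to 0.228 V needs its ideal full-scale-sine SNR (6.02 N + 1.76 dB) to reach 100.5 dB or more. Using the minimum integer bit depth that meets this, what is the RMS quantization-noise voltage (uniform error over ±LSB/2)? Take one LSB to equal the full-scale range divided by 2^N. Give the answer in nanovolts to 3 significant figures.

Span: 0.228 V − (0.038 V) = 0.19 V.
N ≥ (100.5 − 1.76)/6.02 = 16.402 → N_min = 17.
LSB = 0.19 V / 2^17 = 1.4496 µV.
σ_q = LSB/√12 = 1.4496 µV/3.4641 = 418 nV.

418 nV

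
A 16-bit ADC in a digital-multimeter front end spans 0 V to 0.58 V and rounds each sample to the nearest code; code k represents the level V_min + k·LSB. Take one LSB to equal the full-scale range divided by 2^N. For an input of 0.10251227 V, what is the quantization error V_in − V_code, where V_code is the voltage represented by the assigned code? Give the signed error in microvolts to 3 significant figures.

Full-scale range = 0.58 V. LSB = 0.58 V / 2^16 ≈ 8.850 µV.
(0.10251227 − (0)) / LSB = 0.10251227 × 65536/0.58 = 11583.1795. Nearest integer: k = 11583.
Reconstructed level: 0 + 11583 × 0.58/65536 V = 0.10251068115 V.
V_in − V_code = 0.10251227 − (0.10251068115) = +1.59 µV.

+1.59 µV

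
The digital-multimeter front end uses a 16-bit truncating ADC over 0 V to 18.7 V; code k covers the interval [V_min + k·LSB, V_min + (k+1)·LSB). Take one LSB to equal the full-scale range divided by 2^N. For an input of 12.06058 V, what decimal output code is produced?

Full-scale range = 18.7 V. LSB = 18.7 V / 2^16 ≈ 285.3 µV.
(V_in − V_min) × 2^16/range = (12.06058 − (0)) × 65536/18.7 = 42267.496.
Floor → code = 42267.

42267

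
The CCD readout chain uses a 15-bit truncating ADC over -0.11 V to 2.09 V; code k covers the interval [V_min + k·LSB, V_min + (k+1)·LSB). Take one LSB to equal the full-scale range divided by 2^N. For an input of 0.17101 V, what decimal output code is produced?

4185

Range = 2.09 − (-0.11) = 2.2 V. LSB = 2.2 V / 2^15 ≈ 67.14 µV.
(V_in − V_min) × 2^15/range = (0.17101 − (-0.11)) × 32768/2.2 = 4185.516.
Floor → code = 4185.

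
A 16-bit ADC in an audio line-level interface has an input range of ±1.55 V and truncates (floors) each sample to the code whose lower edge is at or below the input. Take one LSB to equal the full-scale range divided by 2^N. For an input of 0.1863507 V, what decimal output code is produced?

Span: 1.55 V − (-1.55 V) = 3.1 V. LSB = 3.1 V / 2^16 ≈ 47.30 µV.
V_in − V_min = 0.1863507 − (-1.55) = 1.7363507 V.
Divide by LSB: 1.7363507 × 65536/3.1 = 36707.5740.
Truncating gives code 36707.

36707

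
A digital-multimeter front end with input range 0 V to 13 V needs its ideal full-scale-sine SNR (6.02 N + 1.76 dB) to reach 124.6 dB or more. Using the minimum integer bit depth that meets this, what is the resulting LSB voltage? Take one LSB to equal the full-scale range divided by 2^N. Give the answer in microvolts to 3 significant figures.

Full-scale range = 13 V.
N ≥ (124.6 − 1.76)/6.02 = 20.405 → N_min = 21.
One LSB is 13 V / 2097152 = 6.20 µV.

6.20 µV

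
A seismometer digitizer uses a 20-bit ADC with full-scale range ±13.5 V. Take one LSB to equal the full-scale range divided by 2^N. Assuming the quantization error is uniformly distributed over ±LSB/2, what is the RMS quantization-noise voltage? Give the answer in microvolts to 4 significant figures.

Full-scale range = 13.5 V − (-13.5 V) = 27 V.
LSB = 27 V ÷ 2^20 = 27/1048576 V = 25.7492 µV.
For a uniform distribution on [−LSB/2, +LSB/2], V_rms = LSB/√12 = 25.7492 µV/3.4641 = 7.433 µV.

7.433 µV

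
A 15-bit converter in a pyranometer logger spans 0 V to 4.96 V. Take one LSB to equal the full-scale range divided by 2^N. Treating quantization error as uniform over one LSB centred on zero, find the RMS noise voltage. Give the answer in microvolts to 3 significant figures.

43.7 µV

Span = 4.96 V.
LSB = 4.96 V / 2^15 = 151.37 µV.
For a uniform distribution on [−LSB/2, +LSB/2], V_rms = LSB/√12 = 151.37 µV/3.4641 = 43.7 µV.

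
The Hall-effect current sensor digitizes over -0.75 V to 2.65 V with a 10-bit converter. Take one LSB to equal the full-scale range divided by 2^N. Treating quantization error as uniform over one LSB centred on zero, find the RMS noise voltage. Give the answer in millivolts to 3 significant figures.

The full-scale span is 2.65 − (-0.75) = 3.4 V.
LSB = 3.4 V ÷ 2^10 = 3.4/1024 V = 3.3203 mV.
V_rms = LSB/√12 = 3.3203 mV / √12 = 0.958 mV.

0.958 mV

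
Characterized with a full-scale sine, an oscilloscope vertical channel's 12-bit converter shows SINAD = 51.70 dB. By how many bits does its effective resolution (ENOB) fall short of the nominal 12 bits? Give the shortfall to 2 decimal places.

ENOB = (SINAD − 1.76)/6.02 = (51.70 − 1.76)/6.02 = 8.2957 bits.
Lost resolution: 12 − 8.2957 = 3.7043 bits.

3.70 bits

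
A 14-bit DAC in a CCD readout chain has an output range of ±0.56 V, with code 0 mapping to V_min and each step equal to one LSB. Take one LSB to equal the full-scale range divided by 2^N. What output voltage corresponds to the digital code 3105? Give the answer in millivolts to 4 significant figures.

-347.7 mV

The full-scale span is 0.56 − (-0.56) = 1.12 V. LSB = 1.12 V / 2^14.
Output = V_min + (3105/16384) × range = -0.56 + 0.189514 × 1.12 V
      = -0.56 + 0.212256 = -0.347744 V.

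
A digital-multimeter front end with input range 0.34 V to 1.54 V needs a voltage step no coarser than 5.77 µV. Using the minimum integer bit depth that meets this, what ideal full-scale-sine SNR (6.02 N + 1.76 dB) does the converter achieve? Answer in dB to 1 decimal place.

Full-scale range = 1.54 V − (0.34 V) = 1.2 V.
Levels needed ≥ 1.2/5.77 µV = 208000. 2^18 = 262144 suffices, so N_min = 18.
Ideal SNR at N = 18: 6.02·18 + 1.76 = 110.1 dB.

110.1 dB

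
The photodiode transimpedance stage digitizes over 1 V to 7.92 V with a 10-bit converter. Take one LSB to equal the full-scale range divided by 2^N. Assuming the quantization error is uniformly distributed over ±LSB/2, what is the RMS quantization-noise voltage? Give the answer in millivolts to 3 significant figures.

The full-scale span is 7.92 − (1) = 6.92 V.
Step size = 6.92/1024 V = 6.7578 mV.
RMS of a uniform error over width LSB is LSB/√12 = 1.95 mV.

1.95 mV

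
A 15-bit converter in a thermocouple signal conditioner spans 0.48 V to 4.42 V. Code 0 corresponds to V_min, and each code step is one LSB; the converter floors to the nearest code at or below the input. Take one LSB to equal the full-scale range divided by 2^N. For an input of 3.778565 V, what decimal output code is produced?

Span: 4.42 V − (0.48 V) = 3.94 V. LSB = 3.94 V / 2^15 ≈ 120.2 µV.
V_in − V_min = 3.778565 − (0.48) = 3.298565 V.
Divide by LSB: 3.298565 × 32768/3.94 = 27433.3446.
Truncating gives code 27433.

27433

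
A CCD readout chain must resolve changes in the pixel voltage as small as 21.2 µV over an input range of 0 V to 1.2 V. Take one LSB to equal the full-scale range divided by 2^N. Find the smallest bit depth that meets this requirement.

Span = 1.2 V.
1.2 V / 21.2 µV = 56600. Since 2^15 = 32768 and 2^16 = 65536, N = 16.

16 bits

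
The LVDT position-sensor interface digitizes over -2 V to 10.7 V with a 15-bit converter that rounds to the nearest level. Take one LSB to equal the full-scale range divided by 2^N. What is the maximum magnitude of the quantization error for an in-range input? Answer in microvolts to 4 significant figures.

Span: 10.7 V − (-2 V) = 12.7 V.
Step size = 12.7/32768 V = 387.573 µV.
A rounding quantizer has |error| ≤ LSB/2 = 193.8 µV.

193.8 µV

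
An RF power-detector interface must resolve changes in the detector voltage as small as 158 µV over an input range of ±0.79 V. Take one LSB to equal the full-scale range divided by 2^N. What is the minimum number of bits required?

14 bits

Full-scale range = 0.79 V − (-0.79 V) = 1.58 V.
Need 2^N ≥ 1.58 V / 158 µV = 10000 → N_min = 14.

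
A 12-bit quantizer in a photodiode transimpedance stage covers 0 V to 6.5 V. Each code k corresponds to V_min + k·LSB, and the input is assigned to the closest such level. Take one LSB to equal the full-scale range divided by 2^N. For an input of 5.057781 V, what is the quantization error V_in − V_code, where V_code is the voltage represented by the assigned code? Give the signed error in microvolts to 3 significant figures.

+286 µV

Span = 6.5 V. LSB = 6.5 V / 2^12 ≈ 1.587 mV.
(5.057781 − (0)) / LSB = 5.057781 × 4096/6.5 = 3187.1802. Nearest integer: k = 3187.
V_code = 0 + (3187/4096) × 6.5 = 5.057495117 V.
e = 5.057781 − (5.057495117) = +286 µV.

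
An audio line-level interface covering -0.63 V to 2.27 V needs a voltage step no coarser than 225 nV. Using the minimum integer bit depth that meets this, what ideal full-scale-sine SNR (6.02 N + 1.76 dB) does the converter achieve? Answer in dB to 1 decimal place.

146.2 dB

Span: 2.27 V − (-0.63 V) = 2.9 V.
Required number of levels: 2.9/225 nV = 1.2889e7; smallest N with 2^N ≥ that is 24.
6.02(24) + 1.76 = 146.24 dB.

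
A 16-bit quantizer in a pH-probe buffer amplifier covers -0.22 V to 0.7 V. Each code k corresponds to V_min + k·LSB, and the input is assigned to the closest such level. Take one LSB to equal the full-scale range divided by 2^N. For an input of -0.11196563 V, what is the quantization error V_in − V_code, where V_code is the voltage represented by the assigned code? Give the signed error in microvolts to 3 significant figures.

Full-scale range = 0.7 V − (-0.22 V) = 0.92 V. LSB = 0.92 V / 2^16 ≈ 14.04 µV.
(-0.11196563 − (-0.22)) / LSB = 0.10803437 × 65536/0.92 = 7695.8049. Nearest integer: k = 7696.
V_code = V_min + k × range/2^16 = -0.22 + 7696 × 0.92/65536 = -0.11196289063 V.
e = -0.11196563 − (-0.11196289063) = −2.74 µV.

−2.74 µV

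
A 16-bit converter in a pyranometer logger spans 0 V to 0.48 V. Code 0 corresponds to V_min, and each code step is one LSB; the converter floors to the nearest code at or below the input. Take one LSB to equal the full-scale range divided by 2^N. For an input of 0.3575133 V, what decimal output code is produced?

Range is 0.48 V. LSB = 0.48 V / 2^16 ≈ 7.324 µV.
(V_in − V_min) × 2^16/range = (0.3575133 − (0)) × 65536/0.48 = 48812.483.
Floor → code = 48812.

48812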